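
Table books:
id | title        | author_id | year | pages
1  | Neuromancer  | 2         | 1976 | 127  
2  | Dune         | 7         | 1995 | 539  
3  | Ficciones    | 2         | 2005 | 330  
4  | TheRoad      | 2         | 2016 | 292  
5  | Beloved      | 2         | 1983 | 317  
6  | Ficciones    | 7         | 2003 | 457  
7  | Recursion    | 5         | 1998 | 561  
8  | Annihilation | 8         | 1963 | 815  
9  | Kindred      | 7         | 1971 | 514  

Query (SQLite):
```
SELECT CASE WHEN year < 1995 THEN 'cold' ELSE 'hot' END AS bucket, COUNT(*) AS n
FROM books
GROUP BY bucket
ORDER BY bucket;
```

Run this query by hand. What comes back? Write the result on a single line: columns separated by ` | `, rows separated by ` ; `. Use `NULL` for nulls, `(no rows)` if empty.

cold | 4 ; hot | 5

Bucket rows by year < 1995 → 'cold' else 'hot'; count each bucket.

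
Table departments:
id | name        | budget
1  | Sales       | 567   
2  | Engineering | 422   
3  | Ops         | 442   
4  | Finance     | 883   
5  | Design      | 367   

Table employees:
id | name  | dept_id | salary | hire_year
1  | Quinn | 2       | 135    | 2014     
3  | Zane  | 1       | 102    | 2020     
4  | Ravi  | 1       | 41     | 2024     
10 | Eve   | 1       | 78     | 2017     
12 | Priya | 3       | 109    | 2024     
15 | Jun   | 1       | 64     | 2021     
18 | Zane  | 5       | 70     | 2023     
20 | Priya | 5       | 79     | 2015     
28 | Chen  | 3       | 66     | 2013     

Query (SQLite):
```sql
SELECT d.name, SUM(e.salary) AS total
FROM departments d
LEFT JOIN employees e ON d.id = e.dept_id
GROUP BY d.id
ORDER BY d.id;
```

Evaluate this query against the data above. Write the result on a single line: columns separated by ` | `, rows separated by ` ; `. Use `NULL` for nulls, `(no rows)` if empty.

LEFT JOIN keeps every departments row; unmatched ones get NULL for employees columns.
Group by departments.id and compute SUM(e.salary). SUM over an all-NULL group is NULL.
  1: ids {3, 4, 10, 15} → SUM(e.salary)=285
  2: ids {1} → SUM(e.salary)=135
  3: ids {12, 28} → SUM(e.salary)=175
  4: ids {—} → SUM(e.salary)=NULL
  5: ids {18, 20} → SUM(e.salary)=149

Sales | 285 ; Engineering | 135 ; Ops | 175 ; Finance | NULL ; Design | 149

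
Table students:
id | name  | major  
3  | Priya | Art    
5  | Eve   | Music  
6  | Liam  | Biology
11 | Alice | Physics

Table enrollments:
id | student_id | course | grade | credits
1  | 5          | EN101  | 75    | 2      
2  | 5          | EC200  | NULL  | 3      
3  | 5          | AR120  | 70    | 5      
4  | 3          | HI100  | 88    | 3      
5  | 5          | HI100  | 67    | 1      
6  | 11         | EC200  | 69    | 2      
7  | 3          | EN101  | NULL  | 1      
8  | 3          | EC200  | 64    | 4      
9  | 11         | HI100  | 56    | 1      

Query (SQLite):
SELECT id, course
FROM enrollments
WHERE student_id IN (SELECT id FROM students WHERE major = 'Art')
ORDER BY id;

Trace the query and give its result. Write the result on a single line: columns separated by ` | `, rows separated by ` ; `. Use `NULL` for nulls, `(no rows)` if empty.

4 | HI100 ; 7 | EN101 ; 8 | EC200

Inner query: students.id where major = 'Art'.
Outer: keep enrollments rows whose student_id is in that set.
Inner query → {3}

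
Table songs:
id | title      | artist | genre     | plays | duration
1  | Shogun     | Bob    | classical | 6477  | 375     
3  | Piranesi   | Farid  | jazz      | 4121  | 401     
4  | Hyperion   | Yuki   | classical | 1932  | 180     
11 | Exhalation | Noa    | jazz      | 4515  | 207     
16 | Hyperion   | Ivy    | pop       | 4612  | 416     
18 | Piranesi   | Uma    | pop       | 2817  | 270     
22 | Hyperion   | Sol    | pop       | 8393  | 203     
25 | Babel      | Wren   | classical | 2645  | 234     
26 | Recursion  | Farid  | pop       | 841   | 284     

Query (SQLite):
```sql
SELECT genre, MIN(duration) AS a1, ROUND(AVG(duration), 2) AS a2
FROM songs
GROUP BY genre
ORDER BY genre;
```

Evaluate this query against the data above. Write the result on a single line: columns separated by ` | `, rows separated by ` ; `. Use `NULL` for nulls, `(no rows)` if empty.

classical | 180 | 263 ; jazz | 207 | 304 ; pop | 203 | 293.25

Group songs by genre.
Per group compute: MIN(duration), ROUND(AVG(duration), 2).
  classical: ids {1, 4, 25} → MIN(duration)=180, ROUND(AVG(duration), 2)=263
  jazz: ids {3, 11} → MIN(duration)=207, ROUND(AVG(duration), 2)=304
  pop: ids {16, 18, 22, 26} → MIN(duration)=203, ROUND(AVG(duration), 2)=293.25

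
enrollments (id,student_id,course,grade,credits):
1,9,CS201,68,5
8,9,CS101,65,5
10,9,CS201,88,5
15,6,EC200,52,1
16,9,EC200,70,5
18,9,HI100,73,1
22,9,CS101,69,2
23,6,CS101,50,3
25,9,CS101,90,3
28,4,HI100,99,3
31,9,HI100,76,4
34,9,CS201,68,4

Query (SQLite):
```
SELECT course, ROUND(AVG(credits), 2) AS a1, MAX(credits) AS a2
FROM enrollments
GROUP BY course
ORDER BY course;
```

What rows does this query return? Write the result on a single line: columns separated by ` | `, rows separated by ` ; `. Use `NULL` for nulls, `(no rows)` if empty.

CS101 | 3.25 | 5 ; CS201 | 4.67 | 5 ; EC200 | 3 | 5 ; HI100 | 2.67 | 4

Group enrollments by course.
Per group compute: ROUND(AVG(credits), 2), MAX(credits).
  CS101: ids {8, 22, 23, 25} → ROUND(AVG(credits), 2)=3.25, MAX(credits)=5
  CS201: ids {1, 10, 34} → ROUND(AVG(credits), 2)=4.67, MAX(credits)=5
  EC200: ids {15, 16} → ROUND(AVG(credits), 2)=3, MAX(credits)=5
  HI100: ids {18, 28, 31} → ROUND(AVG(credits), 2)=2.67, MAX(credits)=4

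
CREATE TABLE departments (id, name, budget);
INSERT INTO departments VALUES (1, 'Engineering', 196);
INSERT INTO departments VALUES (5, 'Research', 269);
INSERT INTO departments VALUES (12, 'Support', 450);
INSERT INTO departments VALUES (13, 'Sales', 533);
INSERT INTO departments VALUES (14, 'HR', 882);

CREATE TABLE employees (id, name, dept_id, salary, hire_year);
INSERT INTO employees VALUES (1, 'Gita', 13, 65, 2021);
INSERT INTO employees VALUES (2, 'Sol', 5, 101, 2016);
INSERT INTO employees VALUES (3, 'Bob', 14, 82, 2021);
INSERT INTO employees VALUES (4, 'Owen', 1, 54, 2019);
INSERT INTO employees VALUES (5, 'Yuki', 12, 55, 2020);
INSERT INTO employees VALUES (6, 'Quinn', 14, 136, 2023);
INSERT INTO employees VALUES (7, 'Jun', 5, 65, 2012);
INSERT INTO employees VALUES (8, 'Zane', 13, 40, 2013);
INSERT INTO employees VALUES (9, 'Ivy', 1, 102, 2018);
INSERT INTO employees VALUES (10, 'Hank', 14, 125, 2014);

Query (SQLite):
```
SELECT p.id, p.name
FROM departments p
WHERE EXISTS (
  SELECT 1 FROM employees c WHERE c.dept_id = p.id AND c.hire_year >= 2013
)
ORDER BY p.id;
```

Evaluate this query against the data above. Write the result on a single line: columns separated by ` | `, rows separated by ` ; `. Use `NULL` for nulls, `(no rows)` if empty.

For each departments row, check whether any employees with matching dept_id has hire_year >= 2013.
Keep rows where that is true.

1 | Engineering ; 5 | Research ; 12 | Support ; 13 | Sales ; 14 | HR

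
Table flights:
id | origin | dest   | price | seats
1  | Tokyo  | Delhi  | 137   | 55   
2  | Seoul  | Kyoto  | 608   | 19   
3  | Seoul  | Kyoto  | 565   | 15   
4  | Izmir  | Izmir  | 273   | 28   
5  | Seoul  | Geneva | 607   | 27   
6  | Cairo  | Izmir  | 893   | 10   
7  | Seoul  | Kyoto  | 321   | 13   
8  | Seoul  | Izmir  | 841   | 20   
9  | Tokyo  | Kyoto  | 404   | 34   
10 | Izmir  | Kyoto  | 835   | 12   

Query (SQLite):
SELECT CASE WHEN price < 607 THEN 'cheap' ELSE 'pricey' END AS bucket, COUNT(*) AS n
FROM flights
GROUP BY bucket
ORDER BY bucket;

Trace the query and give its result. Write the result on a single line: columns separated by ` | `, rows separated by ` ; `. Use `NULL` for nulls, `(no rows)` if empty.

Bucket rows by price < 607 → 'cheap' else 'pricey'; count each bucket.

cheap | 5 ; pricey | 5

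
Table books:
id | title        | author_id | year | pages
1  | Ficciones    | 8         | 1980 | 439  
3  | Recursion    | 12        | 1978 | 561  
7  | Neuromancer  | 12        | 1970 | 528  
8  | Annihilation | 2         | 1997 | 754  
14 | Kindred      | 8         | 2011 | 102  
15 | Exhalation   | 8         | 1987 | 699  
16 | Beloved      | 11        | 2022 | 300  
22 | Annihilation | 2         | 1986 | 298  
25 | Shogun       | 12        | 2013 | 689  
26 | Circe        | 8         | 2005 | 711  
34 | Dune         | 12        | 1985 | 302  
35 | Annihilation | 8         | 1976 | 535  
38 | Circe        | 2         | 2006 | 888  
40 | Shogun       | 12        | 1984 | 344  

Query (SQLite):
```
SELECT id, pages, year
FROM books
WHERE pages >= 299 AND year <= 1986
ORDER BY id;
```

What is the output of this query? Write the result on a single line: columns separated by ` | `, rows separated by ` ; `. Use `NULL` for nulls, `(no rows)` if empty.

1 | 439 | 1980 ; 3 | 561 | 1978 ; 7 | 528 | 1970 ; 34 | 302 | 1985 ; 35 | 535 | 1976 ; 40 | 344 | 1984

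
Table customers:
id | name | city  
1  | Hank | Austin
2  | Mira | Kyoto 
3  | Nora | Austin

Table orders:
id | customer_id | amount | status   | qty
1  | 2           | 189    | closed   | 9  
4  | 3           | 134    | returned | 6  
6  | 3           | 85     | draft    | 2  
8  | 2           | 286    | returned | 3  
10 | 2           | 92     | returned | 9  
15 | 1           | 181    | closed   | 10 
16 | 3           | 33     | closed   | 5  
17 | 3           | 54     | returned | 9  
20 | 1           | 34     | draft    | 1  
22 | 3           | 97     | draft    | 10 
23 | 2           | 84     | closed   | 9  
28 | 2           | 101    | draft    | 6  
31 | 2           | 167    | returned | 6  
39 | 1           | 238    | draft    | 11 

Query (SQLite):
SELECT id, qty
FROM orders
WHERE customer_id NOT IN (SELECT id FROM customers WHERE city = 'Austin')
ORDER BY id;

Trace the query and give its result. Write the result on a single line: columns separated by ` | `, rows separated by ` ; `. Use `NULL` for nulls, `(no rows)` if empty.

1 | 9 ; 8 | 3 ; 10 | 9 ; 23 | 9 ; 28 | 6 ; 31 | 6

Inner query: customers.id where city = 'Austin'.
Outer: keep orders rows whose customer_id is not in that set.
Inner query → {1, 3}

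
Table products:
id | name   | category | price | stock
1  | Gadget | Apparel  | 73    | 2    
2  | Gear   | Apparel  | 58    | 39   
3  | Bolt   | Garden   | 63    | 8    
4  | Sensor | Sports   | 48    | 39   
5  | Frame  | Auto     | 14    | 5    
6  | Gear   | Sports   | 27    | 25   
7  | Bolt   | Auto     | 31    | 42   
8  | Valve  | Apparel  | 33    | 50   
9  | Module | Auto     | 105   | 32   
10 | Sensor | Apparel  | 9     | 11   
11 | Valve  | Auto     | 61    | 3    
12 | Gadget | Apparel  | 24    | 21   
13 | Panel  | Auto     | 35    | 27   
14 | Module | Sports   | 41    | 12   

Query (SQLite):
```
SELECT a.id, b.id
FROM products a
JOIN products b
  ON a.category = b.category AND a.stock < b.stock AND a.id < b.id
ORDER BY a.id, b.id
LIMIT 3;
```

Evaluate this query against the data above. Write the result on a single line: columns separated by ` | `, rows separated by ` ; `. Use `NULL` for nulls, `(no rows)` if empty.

1 | 2 ; 1 | 8 ; 1 | 10

Pairs (a,b) with same category, a.stock < b.stock, a.id < b.id.
category groups: Apparel:{1,2,8,10,12} Auto:{5,7,9,11,13} Garden:{3} Sports:{4,6,14}
Ordered by (a.id, b.id); first 3.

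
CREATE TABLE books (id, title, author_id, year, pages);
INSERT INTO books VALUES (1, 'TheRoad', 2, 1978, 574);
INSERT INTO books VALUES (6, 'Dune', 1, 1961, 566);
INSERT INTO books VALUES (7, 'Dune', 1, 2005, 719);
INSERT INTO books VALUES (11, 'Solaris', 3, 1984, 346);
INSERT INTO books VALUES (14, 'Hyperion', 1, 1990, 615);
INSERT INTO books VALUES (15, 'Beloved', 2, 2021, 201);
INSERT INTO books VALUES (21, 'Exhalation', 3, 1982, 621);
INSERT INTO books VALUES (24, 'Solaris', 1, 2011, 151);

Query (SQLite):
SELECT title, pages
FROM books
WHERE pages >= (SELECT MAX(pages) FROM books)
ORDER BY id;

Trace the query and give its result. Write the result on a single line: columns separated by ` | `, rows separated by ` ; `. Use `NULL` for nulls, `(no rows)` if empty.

Dune | 719

Scalar subquery: MAX(pages) over all books rows = 719.
Keep rows where pages >= that value.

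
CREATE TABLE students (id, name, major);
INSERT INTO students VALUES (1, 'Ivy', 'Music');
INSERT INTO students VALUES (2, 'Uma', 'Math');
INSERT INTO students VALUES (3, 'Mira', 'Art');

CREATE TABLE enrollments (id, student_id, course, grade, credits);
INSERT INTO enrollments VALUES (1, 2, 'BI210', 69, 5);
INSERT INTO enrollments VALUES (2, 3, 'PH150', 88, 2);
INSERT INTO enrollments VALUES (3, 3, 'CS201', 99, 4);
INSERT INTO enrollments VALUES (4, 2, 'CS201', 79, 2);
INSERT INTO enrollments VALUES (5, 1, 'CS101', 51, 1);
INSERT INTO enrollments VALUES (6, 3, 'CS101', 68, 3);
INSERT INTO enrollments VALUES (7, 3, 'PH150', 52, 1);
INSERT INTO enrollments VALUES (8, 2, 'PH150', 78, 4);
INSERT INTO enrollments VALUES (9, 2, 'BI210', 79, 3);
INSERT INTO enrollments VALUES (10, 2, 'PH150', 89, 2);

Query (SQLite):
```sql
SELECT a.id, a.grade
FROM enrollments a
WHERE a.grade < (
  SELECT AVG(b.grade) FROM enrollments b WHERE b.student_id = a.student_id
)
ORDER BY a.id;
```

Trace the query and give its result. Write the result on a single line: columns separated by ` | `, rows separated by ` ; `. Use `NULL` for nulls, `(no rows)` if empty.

1 | 69 ; 6 | 68 ; 7 | 52 ; 8 | 78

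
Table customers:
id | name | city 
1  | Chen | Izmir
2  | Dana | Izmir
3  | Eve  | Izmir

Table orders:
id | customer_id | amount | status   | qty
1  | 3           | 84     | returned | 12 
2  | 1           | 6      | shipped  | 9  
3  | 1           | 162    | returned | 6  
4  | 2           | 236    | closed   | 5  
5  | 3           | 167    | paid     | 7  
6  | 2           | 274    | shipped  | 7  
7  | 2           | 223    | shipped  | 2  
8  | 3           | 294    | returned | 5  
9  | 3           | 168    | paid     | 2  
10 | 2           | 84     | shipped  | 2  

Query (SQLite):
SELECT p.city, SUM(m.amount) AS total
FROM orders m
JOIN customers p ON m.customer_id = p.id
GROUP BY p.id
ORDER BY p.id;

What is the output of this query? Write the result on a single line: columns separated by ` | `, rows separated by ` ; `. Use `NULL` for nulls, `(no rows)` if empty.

Join each orders row to its customers via customer_id.
Group joined rows by customers.id; compute SUM(m.amount) per group.
  1: ids {2, 3} → SUM(m.amount)=168
  2: ids {4, 6, 7, 10} → SUM(m.amount)=817
  3: ids {1, 5, 8, 9} → SUM(m.amount)=713

Izmir | 168 ; Izmir | 817 ; Izmir | 713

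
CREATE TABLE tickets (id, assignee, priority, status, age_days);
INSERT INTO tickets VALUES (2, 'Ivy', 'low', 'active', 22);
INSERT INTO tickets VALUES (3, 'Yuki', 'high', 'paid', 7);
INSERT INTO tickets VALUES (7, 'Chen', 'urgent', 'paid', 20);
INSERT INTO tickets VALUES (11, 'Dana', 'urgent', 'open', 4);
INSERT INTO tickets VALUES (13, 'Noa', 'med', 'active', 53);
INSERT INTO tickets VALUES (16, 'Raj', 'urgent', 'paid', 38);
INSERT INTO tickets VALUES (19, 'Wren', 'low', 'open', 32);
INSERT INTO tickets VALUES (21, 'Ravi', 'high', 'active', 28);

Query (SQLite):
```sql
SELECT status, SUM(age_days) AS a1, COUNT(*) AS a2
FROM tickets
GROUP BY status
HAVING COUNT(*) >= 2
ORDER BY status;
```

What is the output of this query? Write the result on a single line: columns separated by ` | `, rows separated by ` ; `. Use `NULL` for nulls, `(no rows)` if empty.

Group tickets by status.
Per group compute: SUM(age_days), COUNT(*).
HAVING: drop groups with fewer than 2 rows.
  active: ids {2, 13, 21} → SUM(age_days)=103, COUNT(*)=3
  open: ids {11, 19} → SUM(age_days)=36, COUNT(*)=2
  paid: ids {3, 7, 16} → SUM(age_days)=65, COUNT(*)=3

active | 103 | 3 ; open | 36 | 2 ; paid | 65 | 3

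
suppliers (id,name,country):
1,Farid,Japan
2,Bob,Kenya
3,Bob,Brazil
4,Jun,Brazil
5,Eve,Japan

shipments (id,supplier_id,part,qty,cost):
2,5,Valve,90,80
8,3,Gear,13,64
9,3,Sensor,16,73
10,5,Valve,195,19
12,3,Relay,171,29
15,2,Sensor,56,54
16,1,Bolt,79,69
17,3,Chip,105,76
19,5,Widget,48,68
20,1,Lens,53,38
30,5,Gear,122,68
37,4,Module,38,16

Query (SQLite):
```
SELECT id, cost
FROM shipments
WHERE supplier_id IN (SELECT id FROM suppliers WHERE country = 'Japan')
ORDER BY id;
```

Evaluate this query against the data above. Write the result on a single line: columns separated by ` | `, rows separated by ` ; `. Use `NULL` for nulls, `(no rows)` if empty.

2 | 80 ; 10 | 19 ; 16 | 69 ; 19 | 68 ; 20 | 38 ; 30 | 68

Inner query: suppliers.id where country = 'Japan'.
Outer: keep shipments rows whose supplier_id is in that set.
Inner query → {1, 5}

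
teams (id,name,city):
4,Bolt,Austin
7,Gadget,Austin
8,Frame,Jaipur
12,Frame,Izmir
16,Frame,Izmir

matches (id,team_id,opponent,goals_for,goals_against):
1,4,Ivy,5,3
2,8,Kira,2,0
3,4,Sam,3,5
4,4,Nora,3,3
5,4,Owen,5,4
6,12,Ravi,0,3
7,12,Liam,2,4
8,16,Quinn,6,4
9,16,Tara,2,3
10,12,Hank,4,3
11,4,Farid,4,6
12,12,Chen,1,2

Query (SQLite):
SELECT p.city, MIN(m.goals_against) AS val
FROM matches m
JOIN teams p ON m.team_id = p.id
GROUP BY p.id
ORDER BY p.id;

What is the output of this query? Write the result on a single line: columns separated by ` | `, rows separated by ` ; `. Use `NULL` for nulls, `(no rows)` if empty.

Join each matches row to its teams via team_id.
Group joined rows by teams.id; compute MIN(m.goals_against) per group.
  4: ids {1, 3, 4, 5, 11} → MIN(m.goals_against)=3
  8: ids {2} → MIN(m.goals_against)=0
  12: ids {6, 7, 10, 12} → MIN(m.goals_against)=2
  16: ids {8, 9} → MIN(m.goals_against)=3

Austin | 3 ; Jaipur | 0 ; Izmir | 2 ; Izmir | 3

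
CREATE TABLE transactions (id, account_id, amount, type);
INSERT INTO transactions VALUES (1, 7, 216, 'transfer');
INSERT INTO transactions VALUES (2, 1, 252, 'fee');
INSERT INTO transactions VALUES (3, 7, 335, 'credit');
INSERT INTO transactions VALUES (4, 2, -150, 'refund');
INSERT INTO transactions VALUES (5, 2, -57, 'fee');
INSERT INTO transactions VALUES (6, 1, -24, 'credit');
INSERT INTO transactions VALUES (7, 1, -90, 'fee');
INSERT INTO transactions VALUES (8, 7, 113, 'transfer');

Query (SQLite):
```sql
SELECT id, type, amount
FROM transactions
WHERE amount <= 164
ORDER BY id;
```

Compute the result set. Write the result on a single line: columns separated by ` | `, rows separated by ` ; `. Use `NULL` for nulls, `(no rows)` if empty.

amount <= 164: ids {4, 5, 6, 7, 8}

4 | refund | -150 ; 5 | fee | -57 ; 6 | credit | -24 ; 7 | fee | -90 ; 8 | transfer | 113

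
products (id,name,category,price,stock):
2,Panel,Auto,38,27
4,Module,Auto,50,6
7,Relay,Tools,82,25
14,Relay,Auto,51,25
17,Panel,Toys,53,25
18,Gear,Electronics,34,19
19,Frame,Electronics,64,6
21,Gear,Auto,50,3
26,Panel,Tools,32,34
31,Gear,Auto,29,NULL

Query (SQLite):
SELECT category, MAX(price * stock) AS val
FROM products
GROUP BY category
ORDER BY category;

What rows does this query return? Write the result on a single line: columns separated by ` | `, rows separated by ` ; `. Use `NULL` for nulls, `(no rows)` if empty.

For each row compute price * stock.
Group by category; take MAX of the expression per group.
  Auto: ids {2, 4, 14, 21, 31} → MAX(price * stock)=1275
  Electronics: ids {18, 19} → MAX(price * stock)=646
  Tools: ids {7, 26} → MAX(price * stock)=2050
  Toys: ids {17} → MAX(price * stock)=1325

Auto | 1275 ; Electronics | 646 ; Tools | 2050 ; Toys | 1325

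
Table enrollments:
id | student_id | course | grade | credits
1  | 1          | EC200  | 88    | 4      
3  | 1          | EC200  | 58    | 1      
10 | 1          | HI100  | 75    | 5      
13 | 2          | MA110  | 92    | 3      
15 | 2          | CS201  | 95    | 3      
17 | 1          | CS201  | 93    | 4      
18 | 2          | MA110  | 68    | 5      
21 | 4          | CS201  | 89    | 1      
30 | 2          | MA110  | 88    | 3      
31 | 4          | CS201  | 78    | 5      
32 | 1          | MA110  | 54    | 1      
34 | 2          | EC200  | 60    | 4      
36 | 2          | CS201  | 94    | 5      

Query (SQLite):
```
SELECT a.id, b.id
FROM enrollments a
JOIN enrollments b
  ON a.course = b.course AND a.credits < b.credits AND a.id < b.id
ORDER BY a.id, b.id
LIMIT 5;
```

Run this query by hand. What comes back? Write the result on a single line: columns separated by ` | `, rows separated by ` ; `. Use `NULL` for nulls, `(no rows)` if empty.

3 | 34 ; 13 | 18 ; 15 | 17 ; 15 | 31 ; 15 | 36

Pairs (a,b) with same course, a.credits < b.credits, a.id < b.id.
course groups: CS201:{15,17,21,31,36} EC200:{1,3,34} HI100:{10} MA110:{13,18,30,32}
Ordered by (a.id, b.id); first 5.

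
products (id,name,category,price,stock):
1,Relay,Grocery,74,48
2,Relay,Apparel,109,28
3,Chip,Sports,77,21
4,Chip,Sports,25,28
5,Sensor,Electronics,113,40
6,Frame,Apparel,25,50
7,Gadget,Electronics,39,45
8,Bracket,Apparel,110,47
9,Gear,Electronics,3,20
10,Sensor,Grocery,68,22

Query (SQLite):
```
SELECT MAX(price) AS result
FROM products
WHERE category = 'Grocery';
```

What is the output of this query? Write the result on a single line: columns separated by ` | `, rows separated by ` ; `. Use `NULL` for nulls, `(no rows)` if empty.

74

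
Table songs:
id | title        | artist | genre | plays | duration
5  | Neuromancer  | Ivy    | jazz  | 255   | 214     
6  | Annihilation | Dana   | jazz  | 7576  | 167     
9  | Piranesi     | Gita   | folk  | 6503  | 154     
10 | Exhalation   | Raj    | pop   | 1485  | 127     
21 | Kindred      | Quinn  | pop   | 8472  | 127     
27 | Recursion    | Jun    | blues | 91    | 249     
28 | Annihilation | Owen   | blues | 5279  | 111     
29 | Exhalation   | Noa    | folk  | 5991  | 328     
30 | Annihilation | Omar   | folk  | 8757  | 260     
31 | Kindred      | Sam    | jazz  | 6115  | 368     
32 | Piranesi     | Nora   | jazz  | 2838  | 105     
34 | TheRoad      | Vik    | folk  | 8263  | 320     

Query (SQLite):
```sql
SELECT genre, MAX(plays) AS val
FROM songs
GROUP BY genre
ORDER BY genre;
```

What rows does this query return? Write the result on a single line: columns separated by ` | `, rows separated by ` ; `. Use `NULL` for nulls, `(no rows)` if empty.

Partition songs by genre; compute MAX(plays) within each group.
  blues: ids {27, 28} → MAX(plays)=5279
  folk: ids {9, 29, 30, 34} → MAX(plays)=8757
  jazz: ids {5, 6, 31, 32} → MAX(plays)=7576
  pop: ids {10, 21} → MAX(plays)=8472

blues | 5279 ; folk | 8757 ; jazz | 7576 ; pop | 8472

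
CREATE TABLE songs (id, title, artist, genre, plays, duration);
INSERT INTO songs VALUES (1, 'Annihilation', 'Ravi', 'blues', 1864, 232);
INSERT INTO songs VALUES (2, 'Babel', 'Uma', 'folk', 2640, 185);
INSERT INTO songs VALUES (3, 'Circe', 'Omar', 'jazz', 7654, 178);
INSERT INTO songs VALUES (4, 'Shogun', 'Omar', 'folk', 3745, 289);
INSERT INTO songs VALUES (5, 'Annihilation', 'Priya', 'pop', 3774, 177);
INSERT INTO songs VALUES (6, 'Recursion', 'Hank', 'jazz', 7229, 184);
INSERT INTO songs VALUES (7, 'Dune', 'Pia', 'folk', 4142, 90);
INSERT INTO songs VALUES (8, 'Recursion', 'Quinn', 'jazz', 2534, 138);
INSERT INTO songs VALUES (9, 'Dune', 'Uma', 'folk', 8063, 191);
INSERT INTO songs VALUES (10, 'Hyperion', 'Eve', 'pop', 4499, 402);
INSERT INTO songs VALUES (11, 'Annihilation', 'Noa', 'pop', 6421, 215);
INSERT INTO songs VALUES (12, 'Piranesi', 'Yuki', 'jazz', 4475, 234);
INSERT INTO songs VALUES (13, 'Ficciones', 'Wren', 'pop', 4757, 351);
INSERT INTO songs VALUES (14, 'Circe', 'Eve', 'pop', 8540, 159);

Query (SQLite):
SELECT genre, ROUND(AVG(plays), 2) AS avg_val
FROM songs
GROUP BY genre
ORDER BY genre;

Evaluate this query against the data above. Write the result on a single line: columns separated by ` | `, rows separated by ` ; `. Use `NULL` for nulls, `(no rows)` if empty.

Partition songs by genre; compute ROUND(AVG(plays), 2) within each group.
  blues: ids {1} → ROUND(AVG(plays), 2)=1864
  folk: ids {2, 4, 7, 9} → ROUND(AVG(plays), 2)=4647.5
  jazz: ids {3, 6, 8, 12} → ROUND(AVG(plays), 2)=5473
  pop: ids {5, 10, 11, 13, 14} → ROUND(AVG(plays), 2)=5598.2

blues | 1864 ; folk | 4647.5 ; jazz | 5473 ; pop | 5598.2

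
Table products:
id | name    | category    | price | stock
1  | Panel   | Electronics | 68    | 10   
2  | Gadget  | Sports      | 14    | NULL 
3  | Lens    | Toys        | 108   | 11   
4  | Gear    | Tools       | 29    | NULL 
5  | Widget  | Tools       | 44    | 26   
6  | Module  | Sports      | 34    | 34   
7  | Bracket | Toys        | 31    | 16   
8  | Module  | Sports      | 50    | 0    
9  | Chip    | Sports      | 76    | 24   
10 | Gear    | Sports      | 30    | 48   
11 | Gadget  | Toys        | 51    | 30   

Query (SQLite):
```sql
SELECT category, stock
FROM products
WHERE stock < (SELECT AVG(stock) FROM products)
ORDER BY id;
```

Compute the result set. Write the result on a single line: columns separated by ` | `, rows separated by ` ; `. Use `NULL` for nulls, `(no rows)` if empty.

Scalar subquery: AVG(stock) over all products rows = 22.111111 (≈; comparison uses full precision).
Keep rows where stock < that value.

Electronics | 10 ; Toys | 11 ; Toys | 16 ; Sports | 0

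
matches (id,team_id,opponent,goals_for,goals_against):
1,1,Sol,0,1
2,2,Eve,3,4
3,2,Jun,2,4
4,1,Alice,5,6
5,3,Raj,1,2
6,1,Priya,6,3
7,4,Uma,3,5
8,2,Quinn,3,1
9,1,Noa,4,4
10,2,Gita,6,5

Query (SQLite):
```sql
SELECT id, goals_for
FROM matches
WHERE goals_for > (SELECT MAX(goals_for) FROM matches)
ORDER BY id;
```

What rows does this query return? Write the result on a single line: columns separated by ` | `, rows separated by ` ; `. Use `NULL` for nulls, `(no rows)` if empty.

Scalar subquery: MAX(goals_for) over all matches rows = 6.
Keep rows where goals_for > that value.

(no rows)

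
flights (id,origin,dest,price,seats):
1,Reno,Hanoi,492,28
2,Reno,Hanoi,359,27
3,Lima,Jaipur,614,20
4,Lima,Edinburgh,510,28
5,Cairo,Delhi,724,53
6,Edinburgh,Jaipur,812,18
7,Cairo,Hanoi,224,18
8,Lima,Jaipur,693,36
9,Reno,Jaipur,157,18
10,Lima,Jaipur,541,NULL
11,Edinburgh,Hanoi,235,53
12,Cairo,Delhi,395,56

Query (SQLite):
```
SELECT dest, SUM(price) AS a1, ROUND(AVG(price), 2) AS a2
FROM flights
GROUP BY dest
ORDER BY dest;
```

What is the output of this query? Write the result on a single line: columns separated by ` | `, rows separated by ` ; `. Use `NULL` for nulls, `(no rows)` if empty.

Delhi | 1119 | 559.5 ; Edinburgh | 510 | 510 ; Hanoi | 1310 | 327.5 ; Jaipur | 2817 | 563.4

Group flights by dest.
Per group compute: SUM(price), ROUND(AVG(price), 2).
  Delhi: ids {5, 12} → SUM(price)=1119, ROUND(AVG(price), 2)=559.5
  Edinburgh: ids {4} → SUM(price)=510, ROUND(AVG(price), 2)=510
  Hanoi: ids {1, 2, 7, 11} → SUM(price)=1310, ROUND(AVG(price), 2)=327.5
  Jaipur: ids {3, 6, 8, 9, 10} → SUM(price)=2817, ROUND(AVG(price), 2)=563.4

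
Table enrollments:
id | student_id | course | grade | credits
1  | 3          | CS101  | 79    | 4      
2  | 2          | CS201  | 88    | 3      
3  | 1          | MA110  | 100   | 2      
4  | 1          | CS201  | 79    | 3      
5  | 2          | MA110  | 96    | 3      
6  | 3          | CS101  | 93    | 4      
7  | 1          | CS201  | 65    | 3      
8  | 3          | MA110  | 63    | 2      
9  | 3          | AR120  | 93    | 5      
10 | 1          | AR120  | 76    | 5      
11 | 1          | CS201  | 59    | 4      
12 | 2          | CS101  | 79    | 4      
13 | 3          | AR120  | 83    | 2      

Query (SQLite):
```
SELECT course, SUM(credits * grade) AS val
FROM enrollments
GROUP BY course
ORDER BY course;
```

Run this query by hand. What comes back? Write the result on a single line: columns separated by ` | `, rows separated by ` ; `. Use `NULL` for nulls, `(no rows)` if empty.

AR120 | 1011 ; CS101 | 1004 ; CS201 | 932 ; MA110 | 614

For each row compute credits * grade.
Group by course; take SUM of the expression per group.
  AR120: ids {9, 10, 13} → SUM(credits * grade)=1011
  CS101: ids {1, 6, 12} → SUM(credits * grade)=1004
  CS201: ids {2, 4, 7, 11} → SUM(credits * grade)=932
  MA110: ids {3, 5, 8} → SUM(credits * grade)=614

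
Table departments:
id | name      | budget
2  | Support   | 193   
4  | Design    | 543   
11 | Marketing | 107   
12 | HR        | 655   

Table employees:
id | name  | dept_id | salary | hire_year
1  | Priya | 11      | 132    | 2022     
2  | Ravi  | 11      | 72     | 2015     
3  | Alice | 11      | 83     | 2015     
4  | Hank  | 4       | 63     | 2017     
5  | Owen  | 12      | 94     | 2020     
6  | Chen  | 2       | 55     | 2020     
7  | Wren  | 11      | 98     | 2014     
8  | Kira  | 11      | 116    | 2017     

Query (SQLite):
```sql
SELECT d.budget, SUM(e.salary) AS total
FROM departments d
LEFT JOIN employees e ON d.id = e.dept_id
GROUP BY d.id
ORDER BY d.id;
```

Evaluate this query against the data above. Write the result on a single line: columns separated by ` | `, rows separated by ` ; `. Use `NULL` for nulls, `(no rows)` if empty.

193 | 55 ; 543 | 63 ; 107 | 501 ; 655 | 94

LEFT JOIN keeps every departments row; unmatched ones get NULL for employees columns.
Group by departments.id and compute SUM(e.salary). SUM over an all-NULL group is NULL.
  2: ids {6} → SUM(e.salary)=55
  4: ids {4} → SUM(e.salary)=63
  11: ids {1, 2, 3, 7, 8} → SUM(e.salary)=501
  12: ids {5} → SUM(e.salary)=94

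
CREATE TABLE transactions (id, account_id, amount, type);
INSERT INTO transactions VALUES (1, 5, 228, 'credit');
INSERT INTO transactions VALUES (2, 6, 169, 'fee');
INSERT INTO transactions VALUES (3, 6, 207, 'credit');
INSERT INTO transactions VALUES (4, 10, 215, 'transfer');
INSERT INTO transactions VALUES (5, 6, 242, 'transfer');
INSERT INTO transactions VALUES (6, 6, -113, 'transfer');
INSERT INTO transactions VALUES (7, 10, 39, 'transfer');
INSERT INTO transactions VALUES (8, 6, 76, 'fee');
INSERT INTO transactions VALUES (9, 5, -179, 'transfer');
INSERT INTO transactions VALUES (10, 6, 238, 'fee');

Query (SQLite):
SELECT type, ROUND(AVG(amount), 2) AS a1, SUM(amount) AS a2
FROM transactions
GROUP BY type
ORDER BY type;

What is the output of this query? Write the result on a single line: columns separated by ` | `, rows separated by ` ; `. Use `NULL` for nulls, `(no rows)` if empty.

credit | 217.5 | 435 ; fee | 161 | 483 ; transfer | 40.8 | 204

Group transactions by type.
Per group compute: ROUND(AVG(amount), 2), SUM(amount).
  credit: ids {1, 3} → ROUND(AVG(amount), 2)=217.5, SUM(amount)=435
  fee: ids {2, 8, 10} → ROUND(AVG(amount), 2)=161, SUM(amount)=483
  transfer: ids {4, 5, 6, 7, 9} → ROUND(AVG(amount), 2)=40.8, SUM(amount)=204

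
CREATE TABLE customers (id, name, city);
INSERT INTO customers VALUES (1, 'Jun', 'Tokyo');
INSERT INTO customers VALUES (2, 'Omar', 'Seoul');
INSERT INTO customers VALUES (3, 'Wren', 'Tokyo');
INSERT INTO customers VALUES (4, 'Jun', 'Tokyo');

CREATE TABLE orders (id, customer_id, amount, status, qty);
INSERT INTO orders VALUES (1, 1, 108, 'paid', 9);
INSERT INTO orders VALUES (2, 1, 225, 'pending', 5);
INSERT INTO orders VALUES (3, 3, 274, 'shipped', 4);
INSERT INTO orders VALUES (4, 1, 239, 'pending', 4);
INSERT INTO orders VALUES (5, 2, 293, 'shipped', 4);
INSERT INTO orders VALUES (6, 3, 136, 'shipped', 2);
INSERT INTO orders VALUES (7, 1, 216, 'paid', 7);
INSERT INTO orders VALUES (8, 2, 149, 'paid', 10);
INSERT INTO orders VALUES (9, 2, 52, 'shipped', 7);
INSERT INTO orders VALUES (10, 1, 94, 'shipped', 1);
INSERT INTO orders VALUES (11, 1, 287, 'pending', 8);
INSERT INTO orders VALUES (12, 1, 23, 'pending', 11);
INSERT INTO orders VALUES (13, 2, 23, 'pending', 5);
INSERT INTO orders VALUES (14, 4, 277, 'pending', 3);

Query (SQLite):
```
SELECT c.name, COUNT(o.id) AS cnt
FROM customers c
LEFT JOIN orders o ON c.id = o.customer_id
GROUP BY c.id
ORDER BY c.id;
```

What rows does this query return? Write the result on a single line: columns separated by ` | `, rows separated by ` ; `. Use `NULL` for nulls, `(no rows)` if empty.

Jun | 7 ; Omar | 4 ; Wren | 2 ; Jun | 1

LEFT JOIN keeps every customers row; unmatched ones get NULL for orders columns.
Group by customers.id and compute COUNT(o.id). COUNT(col) of an all-NULL group is 0.
  1: ids {1, 2, 4, 7, 10, 11, 12} → COUNT(o.id)=7
  2: ids {5, 8, 9, 13} → COUNT(o.id)=4
  3: ids {3, 6} → COUNT(o.id)=2
  4: ids {14} → COUNT(o.id)=1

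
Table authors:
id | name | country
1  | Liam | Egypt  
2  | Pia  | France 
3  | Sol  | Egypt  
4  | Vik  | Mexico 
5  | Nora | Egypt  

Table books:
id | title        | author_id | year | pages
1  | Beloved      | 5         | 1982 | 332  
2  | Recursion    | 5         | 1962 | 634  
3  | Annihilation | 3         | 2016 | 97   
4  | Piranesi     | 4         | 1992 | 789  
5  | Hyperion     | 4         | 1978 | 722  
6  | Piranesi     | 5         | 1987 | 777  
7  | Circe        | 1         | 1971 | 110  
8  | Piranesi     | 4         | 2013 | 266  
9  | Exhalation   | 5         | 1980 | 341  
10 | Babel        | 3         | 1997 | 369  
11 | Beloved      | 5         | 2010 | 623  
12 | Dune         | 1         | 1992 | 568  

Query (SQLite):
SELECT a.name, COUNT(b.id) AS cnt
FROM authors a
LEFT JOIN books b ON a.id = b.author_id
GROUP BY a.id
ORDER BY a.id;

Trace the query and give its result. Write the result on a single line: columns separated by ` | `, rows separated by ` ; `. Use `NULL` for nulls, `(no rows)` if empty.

LEFT JOIN keeps every authors row; unmatched ones get NULL for books columns.
Group by authors.id and compute COUNT(b.id). COUNT(col) of an all-NULL group is 0.
  1: ids {7, 12} → COUNT(b.id)=2
  2: ids {—} → COUNT(b.id)=0
  3: ids {3, 10} → COUNT(b.id)=2
  4: ids {4, 5, 8} → COUNT(b.id)=3
  5: ids {1, 2, 6, 9, 11} → COUNT(b.id)=5

Liam | 2 ; Pia | 0 ; Sol | 2 ; Vik | 3 ; Nora | 5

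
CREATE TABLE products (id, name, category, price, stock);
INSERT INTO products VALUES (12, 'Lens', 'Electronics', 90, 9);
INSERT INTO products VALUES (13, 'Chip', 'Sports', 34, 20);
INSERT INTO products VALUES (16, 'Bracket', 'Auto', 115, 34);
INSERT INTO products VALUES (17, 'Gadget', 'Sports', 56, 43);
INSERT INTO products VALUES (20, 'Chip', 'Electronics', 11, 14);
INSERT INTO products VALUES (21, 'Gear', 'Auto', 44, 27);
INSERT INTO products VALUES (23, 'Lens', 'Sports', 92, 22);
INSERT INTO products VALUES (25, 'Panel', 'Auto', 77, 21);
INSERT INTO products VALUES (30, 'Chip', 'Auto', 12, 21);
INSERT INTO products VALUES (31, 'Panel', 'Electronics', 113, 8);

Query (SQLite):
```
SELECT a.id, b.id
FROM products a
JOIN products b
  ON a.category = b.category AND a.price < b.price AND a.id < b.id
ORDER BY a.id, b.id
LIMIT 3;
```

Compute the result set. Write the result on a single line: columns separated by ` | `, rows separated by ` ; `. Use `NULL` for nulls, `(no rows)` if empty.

12 | 31 ; 13 | 17 ; 13 | 23

Pairs (a,b) with same category, a.price < b.price, a.id < b.id.
category groups: Auto:{16,21,25,30} Electronics:{12,20,31} Sports:{13,17,23}
Ordered by (a.id, b.id); first 3.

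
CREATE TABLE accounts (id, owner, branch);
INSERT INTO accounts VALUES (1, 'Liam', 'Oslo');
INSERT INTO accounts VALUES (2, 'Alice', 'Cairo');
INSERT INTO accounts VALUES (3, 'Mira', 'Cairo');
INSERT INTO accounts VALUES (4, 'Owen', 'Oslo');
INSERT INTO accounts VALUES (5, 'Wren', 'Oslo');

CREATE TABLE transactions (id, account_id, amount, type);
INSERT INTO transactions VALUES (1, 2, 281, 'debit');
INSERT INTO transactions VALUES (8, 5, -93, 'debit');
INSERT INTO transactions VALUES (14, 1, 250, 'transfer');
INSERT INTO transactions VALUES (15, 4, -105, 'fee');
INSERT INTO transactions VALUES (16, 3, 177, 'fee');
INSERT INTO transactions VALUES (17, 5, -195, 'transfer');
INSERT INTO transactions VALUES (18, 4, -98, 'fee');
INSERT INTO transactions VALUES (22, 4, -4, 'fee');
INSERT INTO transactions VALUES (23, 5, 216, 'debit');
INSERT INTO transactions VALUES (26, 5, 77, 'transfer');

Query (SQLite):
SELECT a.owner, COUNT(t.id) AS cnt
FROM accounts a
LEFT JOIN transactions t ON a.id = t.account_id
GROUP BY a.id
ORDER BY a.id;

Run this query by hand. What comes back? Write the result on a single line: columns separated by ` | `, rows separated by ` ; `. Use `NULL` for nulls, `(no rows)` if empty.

Liam | 1 ; Alice | 1 ; Mira | 1 ; Owen | 3 ; Wren | 4

LEFT JOIN keeps every accounts row; unmatched ones get NULL for transactions columns.
Group by accounts.id and compute COUNT(t.id). COUNT(col) of an all-NULL group is 0.
  1: ids {14} → COUNT(t.id)=1
  2: ids {1} → COUNT(t.id)=1
  3: ids {16} → COUNT(t.id)=1
  4: ids {15, 18, 22} → COUNT(t.id)=3
  5: ids {8, 17, 23, 26} → COUNT(t.id)=4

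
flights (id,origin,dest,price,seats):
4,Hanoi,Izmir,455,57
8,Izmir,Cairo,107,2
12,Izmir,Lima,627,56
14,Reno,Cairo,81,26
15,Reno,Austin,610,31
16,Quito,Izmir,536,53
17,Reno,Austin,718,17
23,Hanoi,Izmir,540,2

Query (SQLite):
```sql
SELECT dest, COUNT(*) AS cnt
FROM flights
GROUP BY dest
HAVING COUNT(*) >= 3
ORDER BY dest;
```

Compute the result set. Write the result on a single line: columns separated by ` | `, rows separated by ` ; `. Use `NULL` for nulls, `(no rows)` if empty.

Partition flights by dest; compute COUNT(*) within each group.
HAVING: keep groups with count ≥ 3.
  Austin: ids {15, 17} → COUNT(*)=2
  Cairo: ids {8, 14} → COUNT(*)=2
  Izmir: ids {4, 16, 23} → COUNT(*)=3
  Lima: ids {12} → COUNT(*)=1

Izmir | 3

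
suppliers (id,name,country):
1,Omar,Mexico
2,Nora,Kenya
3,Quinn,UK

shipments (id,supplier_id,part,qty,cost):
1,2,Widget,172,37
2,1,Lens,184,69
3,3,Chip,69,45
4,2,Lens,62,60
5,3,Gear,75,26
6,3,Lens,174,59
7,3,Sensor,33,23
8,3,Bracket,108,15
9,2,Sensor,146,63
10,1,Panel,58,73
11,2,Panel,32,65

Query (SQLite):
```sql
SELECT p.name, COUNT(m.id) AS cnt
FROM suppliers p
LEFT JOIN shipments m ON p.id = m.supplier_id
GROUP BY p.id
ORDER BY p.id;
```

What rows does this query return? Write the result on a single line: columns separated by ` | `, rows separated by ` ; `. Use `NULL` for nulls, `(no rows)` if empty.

LEFT JOIN keeps every suppliers row; unmatched ones get NULL for shipments columns.
Group by suppliers.id and compute COUNT(m.id). COUNT(col) of an all-NULL group is 0.
  1: ids {2, 10} → COUNT(m.id)=2
  2: ids {1, 4, 9, 11} → COUNT(m.id)=4
  3: ids {3, 5, 6, 7, 8} → COUNT(m.id)=5

Omar | 2 ; Nora | 4 ; Quinn | 5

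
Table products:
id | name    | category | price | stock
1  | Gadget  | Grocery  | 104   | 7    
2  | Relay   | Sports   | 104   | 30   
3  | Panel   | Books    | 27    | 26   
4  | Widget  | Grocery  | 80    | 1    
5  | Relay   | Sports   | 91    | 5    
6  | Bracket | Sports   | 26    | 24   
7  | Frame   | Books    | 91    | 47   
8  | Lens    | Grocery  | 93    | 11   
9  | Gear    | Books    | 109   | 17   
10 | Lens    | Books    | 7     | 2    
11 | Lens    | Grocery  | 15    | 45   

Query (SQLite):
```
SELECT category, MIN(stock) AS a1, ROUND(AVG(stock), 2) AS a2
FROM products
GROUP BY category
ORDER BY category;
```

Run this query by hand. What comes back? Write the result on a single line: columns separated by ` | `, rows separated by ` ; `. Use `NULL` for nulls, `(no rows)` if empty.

Books | 2 | 23 ; Grocery | 1 | 16 ; Sports | 5 | 19.67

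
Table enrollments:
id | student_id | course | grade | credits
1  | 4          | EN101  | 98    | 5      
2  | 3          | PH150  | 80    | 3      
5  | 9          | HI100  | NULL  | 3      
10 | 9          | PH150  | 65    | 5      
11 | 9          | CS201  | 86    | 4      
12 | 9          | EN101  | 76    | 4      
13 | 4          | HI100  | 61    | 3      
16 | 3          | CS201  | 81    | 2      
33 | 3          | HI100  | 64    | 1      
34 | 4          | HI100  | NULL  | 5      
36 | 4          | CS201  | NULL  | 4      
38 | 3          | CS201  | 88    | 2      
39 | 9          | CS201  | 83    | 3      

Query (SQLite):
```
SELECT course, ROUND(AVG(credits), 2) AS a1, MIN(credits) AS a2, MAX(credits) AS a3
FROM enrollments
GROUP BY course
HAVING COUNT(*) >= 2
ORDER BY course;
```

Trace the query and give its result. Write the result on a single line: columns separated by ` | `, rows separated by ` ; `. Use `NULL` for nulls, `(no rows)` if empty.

Group enrollments by course.
Per group compute: ROUND(AVG(credits), 2), MIN(credits), MAX(credits).
HAVING: drop groups with fewer than 2 rows.
  CS201: ids {11, 16, 36, 38, 39} → ROUND(AVG(credits), 2)=3, MIN(credits)=2, MAX(credits)=4
  EN101: ids {1, 12} → ROUND(AVG(credits), 2)=4.5, MIN(credits)=4, MAX(credits)=5
  HI100: ids {5, 13, 33, 34} → ROUND(AVG(credits), 2)=3, MIN(credits)=1, MAX(credits)=5
  PH150: ids {2, 10} → ROUND(AVG(credits), 2)=4, MIN(credits)=3, MAX(credits)=5

CS201 | 3 | 2 | 4 ; EN101 | 4.5 | 4 | 5 ; HI100 | 3 | 1 | 5 ; PH150 | 4 | 3 | 5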